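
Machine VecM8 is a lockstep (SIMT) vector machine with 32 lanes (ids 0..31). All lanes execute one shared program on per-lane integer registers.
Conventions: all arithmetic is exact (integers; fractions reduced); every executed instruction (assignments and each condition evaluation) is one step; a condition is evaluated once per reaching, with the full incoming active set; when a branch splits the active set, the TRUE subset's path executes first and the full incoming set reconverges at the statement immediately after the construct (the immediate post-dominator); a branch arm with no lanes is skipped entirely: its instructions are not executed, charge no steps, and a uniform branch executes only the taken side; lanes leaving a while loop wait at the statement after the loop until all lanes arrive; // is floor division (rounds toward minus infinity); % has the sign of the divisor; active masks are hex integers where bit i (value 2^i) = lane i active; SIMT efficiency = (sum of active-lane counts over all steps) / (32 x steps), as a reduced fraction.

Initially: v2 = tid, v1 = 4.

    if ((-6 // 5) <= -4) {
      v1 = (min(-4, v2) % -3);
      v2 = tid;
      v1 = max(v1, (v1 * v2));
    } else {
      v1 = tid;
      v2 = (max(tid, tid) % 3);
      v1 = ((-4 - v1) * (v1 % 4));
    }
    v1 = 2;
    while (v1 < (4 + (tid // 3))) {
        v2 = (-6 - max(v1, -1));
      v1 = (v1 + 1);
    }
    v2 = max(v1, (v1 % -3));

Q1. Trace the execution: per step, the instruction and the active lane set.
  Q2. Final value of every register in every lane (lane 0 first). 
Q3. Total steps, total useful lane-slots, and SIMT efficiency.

step 0: eval ((-6 // 5) <= -4)       0xffffffff
step 1: v1 <- tid                    0xffffffff
step 2: v2 <- (max(tid, tid) % 3)    0xffffffff
step 3: v1 <- ((-4 - v1) * (v1 % 4)) 0xffffffff
step 4: v1 <- 2                      0xffffffff
step 5: eval (v1 < (4 + (tid // 3))) 0xffffffff
step 6: v2 <- (-6 - max(v1, -1))     0xffffffff
step 7: v1 <- (v1 + 1)               0xffffffff
step 8: eval (v1 < (4 + (tid // 3))) 0xffffffff
step 9: v2 <- (-6 - max(v1, -1))     0xffffffff
step 10: v1 <- (v1 + 1)               0xffffffff
step 11: eval (v1 < (4 + (tid // 3))) 0xffffffff
step 12: v2 <- (-6 - max(v1, -1))     0xfffffff8
step 13: v1 <- (v1 + 1)               0xfffffff8
step 14: eval (v1 < (4 + (tid // 3))) 0xfffffff8
step 15: v2 <- (-6 - max(v1, -1))     0xffffffc0
step 16: v1 <- (v1 + 1)               0xffffffc0
step 17: eval (v1 < (4 + (tid // 3))) 0xffffffc0
step 18: v2 <- (-6 - max(v1, -1))     0xfffffe00
step 19: v1 <- (v1 + 1)               0xfffffe00
step 20: eval (v1 < (4 + (tid // 3))) 0xfffffe00
step 21: v2 <- (-6 - max(v1, -1))     0xfffff000
step 22: v1 <- (v1 + 1)               0xfffff000
step 23: eval (v1 < (4 + (tid // 3))) 0xfffff000
step 24: v2 <- (-6 - max(v1, -1))     0xffff8000
step 25: v1 <- (v1 + 1)               0xffff8000
step 26: eval (v1 < (4 + (tid // 3))) 0xffff8000
step 27: v2 <- (-6 - max(v1, -1))     0xfffc0000
step 28: v1 <- (v1 + 1)               0xfffc0000
step 29: eval (v1 < (4 + (tid // 3))) 0xfffc0000
step 30: v2 <- (-6 - max(v1, -1))     0xffe00000
step 31: v1 <- (v1 + 1)               0xffe00000
step 32: eval (v1 < (4 + (tid // 3))) 0xffe00000
step 33: v2 <- (-6 - max(v1, -1))     0xff000000
step 34: v1 <- (v1 + 1)               0xff000000
step 35: eval (v1 < (4 + (tid // 3))) 0xff000000
step 36: v2 <- (-6 - max(v1, -1))     0xf8000000
step 37: v1 <- (v1 + 1)               0xf8000000
step 38: eval (v1 < (4 + (tid // 3))) 0xf8000000
step 39: v2 <- (-6 - max(v1, -1))     0xc0000000
step 40: v1 <- (v1 + 1)               0xc0000000
step 41: eval (v1 < (4 + (tid // 3))) 0xc0000000
step 42: v2 <- max(v1, (v1 % -3))     0xffffffff

Answer: 43 steps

v2: 4,4,4,5,5,5,6,6,6,7,7,7,8,8,8,9,9,9,10,10,10,11,11,11,12,12,12,13,13,13,14,14
v1: 4,4,4,5,5,5,6,6,6,7,7,7,8,8,8,9,9,9,10,10,10,11,11,11,12,12,12,13,13,13,14,14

steps = 43; useful = 881; efficiency = 881/1376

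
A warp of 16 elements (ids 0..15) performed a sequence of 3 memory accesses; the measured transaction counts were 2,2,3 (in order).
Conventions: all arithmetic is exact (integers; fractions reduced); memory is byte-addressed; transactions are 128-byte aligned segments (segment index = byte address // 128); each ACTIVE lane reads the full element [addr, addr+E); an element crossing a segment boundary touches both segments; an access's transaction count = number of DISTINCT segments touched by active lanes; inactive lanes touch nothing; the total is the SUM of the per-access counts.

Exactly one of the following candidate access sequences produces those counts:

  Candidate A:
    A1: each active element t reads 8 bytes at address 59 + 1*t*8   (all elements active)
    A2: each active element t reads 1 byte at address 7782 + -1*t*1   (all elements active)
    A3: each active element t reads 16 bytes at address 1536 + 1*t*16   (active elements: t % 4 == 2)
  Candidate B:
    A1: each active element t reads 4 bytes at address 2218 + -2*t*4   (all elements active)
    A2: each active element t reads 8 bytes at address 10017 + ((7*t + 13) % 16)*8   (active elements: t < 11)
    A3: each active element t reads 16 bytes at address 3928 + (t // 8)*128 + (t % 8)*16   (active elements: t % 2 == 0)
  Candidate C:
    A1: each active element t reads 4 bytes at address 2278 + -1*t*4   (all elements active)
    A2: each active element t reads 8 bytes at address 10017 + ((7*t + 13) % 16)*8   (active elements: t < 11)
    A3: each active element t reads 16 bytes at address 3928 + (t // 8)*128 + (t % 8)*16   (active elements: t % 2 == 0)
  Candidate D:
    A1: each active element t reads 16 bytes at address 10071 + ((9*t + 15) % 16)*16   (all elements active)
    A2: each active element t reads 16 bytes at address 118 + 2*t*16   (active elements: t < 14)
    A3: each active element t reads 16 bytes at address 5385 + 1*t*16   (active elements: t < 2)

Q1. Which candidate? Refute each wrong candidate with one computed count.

A: A2 gives 1 transaction, not 2
C: A1 gives 1 transaction, not 2
D: A1 gives 3 transactions, not 2
B: all counts match (2,2,3)

Answer: B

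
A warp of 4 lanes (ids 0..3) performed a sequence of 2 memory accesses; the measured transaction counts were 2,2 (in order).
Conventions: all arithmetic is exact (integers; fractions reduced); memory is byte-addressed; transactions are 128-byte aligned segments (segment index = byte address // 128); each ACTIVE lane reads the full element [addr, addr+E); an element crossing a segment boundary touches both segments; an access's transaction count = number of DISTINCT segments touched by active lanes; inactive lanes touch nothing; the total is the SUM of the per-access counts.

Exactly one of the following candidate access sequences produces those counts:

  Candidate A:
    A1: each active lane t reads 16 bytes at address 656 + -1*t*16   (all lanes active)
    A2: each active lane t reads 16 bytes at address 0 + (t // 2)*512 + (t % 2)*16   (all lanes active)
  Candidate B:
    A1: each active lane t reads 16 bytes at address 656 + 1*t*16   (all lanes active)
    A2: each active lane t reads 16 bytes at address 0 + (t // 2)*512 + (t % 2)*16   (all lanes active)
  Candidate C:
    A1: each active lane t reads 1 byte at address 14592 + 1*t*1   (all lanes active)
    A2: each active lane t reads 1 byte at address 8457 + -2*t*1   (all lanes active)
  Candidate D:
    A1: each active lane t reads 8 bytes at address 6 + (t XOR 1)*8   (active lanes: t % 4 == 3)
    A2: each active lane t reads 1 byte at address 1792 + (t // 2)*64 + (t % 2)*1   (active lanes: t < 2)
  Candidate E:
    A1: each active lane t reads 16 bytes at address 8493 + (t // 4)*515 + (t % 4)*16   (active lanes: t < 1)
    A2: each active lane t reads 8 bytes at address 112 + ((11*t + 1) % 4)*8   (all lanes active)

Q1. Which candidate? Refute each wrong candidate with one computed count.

B: A1 gives 1 transaction, not 2
C: A1 gives 1 transaction, not 2
D: A1 gives 1 transaction, not 2
E: A1 gives 1 transaction, not 2
A: all counts match (2,2)

Answer: A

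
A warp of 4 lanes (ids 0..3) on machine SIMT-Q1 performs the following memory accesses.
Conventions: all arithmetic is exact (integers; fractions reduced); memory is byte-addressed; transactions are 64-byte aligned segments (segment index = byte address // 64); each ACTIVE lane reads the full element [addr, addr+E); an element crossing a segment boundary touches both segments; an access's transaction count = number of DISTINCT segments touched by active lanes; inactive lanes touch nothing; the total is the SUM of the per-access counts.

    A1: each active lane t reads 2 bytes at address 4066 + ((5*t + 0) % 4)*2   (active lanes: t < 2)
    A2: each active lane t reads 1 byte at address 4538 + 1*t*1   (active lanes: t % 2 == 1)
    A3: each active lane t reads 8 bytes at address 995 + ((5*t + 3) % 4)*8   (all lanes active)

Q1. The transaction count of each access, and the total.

A1: 1 transaction
A2: 1 transaction
A3: 2 transactions

Answer: 1,1,2; total 4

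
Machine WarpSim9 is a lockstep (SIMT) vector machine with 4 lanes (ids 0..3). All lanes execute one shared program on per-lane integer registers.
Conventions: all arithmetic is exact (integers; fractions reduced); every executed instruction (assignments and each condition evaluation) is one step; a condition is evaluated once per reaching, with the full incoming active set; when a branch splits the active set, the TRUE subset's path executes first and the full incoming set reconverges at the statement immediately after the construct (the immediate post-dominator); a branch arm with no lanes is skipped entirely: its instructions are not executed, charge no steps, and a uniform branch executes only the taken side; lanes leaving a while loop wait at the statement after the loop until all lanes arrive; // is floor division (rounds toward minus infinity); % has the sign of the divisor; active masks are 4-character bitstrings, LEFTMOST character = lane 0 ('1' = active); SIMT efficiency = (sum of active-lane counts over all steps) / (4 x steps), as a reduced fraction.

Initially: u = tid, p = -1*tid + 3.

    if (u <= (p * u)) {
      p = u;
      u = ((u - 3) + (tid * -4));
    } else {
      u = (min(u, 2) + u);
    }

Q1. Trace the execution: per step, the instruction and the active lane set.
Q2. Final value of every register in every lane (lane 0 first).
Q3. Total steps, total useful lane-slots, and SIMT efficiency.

step 0: eval (u <= (p * u))          1111
step 1: p <- u                       1110
step 2: u <- ((u - 3) + (tid * -4))  1110
step 3: u <- (min(u, 2) + u)         0001

Answer: 4 steps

u: -3,-6,-9,5
p: 0,1,2,0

steps = 4; useful = 11; efficiency = 11/16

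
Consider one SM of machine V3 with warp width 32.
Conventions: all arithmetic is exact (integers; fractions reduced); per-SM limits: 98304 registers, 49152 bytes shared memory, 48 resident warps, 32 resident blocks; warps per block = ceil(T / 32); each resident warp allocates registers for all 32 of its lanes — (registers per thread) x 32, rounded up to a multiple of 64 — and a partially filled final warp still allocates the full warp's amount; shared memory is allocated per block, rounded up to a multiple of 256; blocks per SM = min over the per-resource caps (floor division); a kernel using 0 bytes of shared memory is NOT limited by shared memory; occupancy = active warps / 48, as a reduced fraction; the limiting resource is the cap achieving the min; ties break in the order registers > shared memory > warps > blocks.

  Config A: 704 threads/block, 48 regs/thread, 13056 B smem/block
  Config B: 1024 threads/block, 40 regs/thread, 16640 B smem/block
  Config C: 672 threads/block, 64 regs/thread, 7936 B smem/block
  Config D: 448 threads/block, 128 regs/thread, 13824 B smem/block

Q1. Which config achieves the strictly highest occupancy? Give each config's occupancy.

occupancies: A 11/12, B 2/3, C 7/8, D 7/24

Answer: A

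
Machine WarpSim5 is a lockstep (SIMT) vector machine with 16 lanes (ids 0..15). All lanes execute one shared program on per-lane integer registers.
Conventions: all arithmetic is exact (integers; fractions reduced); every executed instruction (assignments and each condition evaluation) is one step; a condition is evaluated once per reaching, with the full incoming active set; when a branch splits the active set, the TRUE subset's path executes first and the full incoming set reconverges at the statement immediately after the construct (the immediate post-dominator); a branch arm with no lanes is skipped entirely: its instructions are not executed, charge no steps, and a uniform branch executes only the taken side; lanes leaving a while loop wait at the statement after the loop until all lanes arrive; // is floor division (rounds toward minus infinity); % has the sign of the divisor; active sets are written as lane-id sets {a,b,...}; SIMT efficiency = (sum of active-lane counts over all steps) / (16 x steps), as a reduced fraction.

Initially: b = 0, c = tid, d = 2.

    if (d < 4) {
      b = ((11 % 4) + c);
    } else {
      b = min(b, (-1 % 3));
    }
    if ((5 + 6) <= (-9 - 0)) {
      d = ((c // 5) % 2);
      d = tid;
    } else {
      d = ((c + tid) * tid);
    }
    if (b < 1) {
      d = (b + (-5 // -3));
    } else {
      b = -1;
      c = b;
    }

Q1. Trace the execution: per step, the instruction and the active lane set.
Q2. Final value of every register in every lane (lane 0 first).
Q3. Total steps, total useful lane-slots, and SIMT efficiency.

step 0: eval (d < 4)                 {0,1,2,3,4,5,6,7,8,9,10,11,12,13,14,15}
step 1: b <- ((11 % 4) + c)          {0,1,2,3,4,5,6,7,8,9,10,11,12,13,14,15}
step 2: eval ((5 + 6) <= (-9 - 0))   {0,1,2,3,4,5,6,7,8,9,10,11,12,13,14,15}
step 3: d <- ((c + tid) * tid)       {0,1,2,3,4,5,6,7,8,9,10,11,12,13,14,15}
step 4: eval (b < 1)                 {0,1,2,3,4,5,6,7,8,9,10,11,12,13,14,15}
step 5: b <- -1                      {0,1,2,3,4,5,6,7,8,9,10,11,12,13,14,15}
step 6: c <- b                       {0,1,2,3,4,5,6,7,8,9,10,11,12,13,14,15}

Answer: 7 steps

b: -1,-1,-1,-1,-1,-1,-1,-1,-1,-1,-1,-1,-1,-1,-1,-1
c: -1,-1,-1,-1,-1,-1,-1,-1,-1,-1,-1,-1,-1,-1,-1,-1
d: 0,2,8,18,32,50,72,98,128,162,200,242,288,338,392,450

steps = 7; useful = 112; efficiency = 112/112 = 1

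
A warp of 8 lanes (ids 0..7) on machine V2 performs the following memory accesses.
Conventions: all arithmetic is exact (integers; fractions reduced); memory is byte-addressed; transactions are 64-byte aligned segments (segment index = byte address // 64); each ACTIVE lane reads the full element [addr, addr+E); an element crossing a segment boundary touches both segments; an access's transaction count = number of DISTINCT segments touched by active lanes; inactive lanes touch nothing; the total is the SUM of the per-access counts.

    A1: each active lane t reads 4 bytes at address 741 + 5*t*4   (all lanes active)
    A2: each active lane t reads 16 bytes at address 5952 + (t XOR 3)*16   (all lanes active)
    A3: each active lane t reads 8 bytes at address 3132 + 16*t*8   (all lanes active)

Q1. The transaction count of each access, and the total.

A1: 3 transactions
A2: 2 transactions
A3: 16 transactions

Answer: 3,2,16; total 21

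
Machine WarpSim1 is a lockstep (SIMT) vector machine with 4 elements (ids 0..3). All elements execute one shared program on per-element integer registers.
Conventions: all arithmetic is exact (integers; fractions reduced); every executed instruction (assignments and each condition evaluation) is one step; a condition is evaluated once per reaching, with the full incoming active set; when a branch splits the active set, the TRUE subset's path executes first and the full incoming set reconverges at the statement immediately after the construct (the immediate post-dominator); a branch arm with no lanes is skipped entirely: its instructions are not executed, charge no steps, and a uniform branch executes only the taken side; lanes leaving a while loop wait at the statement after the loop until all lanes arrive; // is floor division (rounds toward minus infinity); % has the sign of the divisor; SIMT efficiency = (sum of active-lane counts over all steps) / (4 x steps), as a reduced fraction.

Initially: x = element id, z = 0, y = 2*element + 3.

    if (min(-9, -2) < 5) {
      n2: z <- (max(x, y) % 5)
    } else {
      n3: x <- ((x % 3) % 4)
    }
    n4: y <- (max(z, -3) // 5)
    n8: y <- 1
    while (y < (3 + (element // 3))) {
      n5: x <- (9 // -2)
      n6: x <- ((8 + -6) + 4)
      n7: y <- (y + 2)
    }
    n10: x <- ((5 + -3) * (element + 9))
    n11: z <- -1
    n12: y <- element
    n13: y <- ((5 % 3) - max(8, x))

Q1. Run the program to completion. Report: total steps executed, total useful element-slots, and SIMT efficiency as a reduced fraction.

Answer: 17 steps, 56 useful, 14/17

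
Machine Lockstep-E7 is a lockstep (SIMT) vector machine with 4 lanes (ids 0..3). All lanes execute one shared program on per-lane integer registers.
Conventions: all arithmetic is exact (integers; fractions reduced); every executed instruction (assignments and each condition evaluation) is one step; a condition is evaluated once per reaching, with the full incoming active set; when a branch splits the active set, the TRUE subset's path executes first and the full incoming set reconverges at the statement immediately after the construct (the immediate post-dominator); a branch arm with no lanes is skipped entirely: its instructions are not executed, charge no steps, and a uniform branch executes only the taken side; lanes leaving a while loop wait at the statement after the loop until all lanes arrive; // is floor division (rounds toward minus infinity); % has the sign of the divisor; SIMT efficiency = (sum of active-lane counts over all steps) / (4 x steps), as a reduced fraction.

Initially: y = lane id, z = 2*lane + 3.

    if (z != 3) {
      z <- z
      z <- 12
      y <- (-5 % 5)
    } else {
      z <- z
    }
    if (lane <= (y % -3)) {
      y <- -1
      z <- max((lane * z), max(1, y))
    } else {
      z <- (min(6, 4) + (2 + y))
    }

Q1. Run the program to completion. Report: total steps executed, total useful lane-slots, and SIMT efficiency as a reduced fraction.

Answer: 9 steps, 23 useful, 23/36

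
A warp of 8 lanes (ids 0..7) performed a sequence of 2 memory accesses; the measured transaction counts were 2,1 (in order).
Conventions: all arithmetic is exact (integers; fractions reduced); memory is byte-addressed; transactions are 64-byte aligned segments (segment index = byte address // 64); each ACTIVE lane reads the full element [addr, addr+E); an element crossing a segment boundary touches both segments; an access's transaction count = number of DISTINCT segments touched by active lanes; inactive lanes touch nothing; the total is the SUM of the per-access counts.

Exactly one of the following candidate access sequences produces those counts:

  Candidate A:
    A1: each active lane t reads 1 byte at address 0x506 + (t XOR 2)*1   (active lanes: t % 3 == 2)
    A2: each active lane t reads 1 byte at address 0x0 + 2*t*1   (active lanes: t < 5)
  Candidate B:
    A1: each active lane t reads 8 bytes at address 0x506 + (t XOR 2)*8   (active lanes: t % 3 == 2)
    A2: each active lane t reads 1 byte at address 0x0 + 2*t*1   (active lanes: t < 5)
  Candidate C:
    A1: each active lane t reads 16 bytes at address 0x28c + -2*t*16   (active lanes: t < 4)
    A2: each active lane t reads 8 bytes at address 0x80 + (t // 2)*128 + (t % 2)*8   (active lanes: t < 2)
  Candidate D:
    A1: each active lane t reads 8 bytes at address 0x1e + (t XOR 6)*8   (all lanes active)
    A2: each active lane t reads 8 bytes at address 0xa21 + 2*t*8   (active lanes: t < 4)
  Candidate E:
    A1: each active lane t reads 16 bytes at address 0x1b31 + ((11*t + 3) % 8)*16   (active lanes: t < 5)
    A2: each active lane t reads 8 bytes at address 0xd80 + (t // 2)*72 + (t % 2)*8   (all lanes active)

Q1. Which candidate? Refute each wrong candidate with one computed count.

A: A1 gives 1 transaction, not 2
C: A1 gives 3 transactions, not 2
D: A2 gives 2 transactions, not 1
E: A2 gives 4 transactions, not 1
B: all counts match (2,1)

Answer: B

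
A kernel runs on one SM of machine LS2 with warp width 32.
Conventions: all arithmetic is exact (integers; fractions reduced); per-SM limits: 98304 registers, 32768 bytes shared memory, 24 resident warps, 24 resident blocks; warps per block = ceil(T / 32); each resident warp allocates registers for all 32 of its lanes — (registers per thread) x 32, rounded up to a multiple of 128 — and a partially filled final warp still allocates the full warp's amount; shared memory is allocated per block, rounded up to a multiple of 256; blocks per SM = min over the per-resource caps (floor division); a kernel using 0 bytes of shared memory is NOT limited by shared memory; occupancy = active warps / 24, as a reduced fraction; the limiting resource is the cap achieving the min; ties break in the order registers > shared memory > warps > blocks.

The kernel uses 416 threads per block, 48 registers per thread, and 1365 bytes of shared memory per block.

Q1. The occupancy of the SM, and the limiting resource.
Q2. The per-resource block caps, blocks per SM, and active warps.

Answer: occupancy 13/24, limited by warps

registers: 4 blocks
shared memory: 21 blocks
warps: 1 block
blocks: 24 blocks

Answer: 1 block, 13 active warps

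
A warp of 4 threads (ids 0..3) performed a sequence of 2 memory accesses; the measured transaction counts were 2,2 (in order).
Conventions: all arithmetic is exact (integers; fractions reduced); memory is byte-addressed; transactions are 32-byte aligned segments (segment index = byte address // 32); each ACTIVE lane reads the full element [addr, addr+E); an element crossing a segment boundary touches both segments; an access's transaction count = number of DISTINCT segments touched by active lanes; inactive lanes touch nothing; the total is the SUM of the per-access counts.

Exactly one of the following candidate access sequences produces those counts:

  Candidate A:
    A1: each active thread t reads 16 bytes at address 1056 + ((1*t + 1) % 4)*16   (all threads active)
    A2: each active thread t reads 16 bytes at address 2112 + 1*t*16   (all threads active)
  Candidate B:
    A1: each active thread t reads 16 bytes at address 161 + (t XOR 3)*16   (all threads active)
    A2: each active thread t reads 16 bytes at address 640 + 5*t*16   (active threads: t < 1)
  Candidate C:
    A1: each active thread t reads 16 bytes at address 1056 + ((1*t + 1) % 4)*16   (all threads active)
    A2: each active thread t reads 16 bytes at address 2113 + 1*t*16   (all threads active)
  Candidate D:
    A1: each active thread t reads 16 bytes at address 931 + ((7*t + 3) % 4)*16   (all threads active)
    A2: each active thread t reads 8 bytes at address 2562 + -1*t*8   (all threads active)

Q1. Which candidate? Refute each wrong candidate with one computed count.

B: A1 gives 3 transactions, not 2
C: A2 gives 3 transactions, not 2
D: A1 gives 3 transactions, not 2
A: all counts match (2,2)

Answer: A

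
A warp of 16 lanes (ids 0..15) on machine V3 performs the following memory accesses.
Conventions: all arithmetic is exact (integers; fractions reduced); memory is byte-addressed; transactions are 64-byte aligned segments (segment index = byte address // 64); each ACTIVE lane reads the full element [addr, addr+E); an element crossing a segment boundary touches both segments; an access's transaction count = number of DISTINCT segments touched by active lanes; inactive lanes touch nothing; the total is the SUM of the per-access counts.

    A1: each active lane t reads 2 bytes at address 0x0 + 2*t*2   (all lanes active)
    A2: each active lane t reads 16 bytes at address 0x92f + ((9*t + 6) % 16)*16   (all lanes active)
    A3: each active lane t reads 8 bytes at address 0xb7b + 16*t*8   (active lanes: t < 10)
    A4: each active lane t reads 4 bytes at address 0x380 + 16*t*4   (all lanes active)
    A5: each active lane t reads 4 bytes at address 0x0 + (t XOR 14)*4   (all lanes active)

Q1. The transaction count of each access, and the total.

A1: 1 transaction
A2: 5 transactions
A3: 20 transactions
A4: 16 transactions
A5: 1 transaction

Answer: 1,5,20,16,1; total 43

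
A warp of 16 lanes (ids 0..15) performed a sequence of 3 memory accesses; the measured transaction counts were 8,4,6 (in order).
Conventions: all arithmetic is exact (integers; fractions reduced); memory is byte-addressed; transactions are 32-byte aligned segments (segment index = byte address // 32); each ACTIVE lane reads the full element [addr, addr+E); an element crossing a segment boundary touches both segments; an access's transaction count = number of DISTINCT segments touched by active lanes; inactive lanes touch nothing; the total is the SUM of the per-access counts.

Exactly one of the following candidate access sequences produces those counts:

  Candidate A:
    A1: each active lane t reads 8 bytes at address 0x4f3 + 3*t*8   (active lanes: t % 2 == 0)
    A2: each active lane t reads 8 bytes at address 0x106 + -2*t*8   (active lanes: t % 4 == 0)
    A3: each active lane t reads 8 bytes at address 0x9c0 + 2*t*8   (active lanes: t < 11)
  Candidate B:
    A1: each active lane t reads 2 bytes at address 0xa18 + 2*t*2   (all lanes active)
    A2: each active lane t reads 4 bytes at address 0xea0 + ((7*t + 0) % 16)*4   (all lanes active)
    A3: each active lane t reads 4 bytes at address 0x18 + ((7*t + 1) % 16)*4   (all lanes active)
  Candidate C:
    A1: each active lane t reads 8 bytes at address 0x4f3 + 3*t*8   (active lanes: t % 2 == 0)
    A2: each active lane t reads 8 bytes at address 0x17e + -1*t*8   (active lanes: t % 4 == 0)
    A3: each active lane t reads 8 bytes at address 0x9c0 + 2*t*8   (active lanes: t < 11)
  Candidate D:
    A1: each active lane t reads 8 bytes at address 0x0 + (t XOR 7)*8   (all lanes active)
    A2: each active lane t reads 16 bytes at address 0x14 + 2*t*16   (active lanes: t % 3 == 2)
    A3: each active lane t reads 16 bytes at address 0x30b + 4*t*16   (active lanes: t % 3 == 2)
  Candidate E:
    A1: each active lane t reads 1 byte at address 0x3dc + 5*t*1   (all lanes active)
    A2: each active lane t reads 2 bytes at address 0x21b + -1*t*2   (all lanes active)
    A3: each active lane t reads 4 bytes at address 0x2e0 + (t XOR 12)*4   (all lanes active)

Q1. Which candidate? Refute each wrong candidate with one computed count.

B: A1 gives 3 transactions, not 8
C: A2 gives 5 transactions, not 4
D: A1 gives 4 transactions, not 8
E: A1 gives 4 transactions, not 8
A: all counts match (8,4,6)

Answer: A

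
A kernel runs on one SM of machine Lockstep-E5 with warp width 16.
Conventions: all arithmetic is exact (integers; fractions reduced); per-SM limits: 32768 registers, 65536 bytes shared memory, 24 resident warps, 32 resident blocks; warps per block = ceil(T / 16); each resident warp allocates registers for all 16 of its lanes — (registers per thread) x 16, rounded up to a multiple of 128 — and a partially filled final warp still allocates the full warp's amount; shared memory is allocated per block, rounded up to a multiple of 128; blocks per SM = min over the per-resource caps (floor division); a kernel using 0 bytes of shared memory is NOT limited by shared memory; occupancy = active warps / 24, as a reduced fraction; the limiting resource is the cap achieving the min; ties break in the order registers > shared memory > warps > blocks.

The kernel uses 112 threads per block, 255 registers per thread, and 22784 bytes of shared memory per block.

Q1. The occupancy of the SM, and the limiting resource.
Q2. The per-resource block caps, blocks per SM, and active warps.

Answer: occupancy 7/24, limited by registers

registers: 1 block
shared memory: 2 blocks
warps: 3 blocks
blocks: 32 blocks

Answer: 1 block, 7 active warps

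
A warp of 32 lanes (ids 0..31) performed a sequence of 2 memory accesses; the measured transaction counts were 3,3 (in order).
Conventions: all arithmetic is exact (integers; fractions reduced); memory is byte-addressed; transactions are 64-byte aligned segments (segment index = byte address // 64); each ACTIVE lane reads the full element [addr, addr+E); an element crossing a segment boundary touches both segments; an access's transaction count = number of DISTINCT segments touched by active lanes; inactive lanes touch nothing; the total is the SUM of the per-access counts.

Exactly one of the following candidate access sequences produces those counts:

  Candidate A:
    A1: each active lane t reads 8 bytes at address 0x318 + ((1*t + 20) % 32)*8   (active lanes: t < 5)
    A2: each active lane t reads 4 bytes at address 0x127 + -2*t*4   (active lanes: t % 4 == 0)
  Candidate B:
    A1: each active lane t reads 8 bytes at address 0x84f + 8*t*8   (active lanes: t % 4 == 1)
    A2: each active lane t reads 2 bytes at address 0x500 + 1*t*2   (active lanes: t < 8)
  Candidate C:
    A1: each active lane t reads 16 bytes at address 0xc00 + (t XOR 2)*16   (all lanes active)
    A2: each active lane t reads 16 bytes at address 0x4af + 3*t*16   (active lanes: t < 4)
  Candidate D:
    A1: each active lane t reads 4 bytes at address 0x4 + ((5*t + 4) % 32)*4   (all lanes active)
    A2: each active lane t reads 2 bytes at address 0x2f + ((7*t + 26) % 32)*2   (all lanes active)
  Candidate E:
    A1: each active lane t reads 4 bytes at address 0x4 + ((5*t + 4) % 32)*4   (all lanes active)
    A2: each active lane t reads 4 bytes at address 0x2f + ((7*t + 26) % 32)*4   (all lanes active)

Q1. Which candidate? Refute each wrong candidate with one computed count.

A: A1 gives 2 transactions, not 3
B: A1 gives 8 transactions, not 3
C: A1 gives 8 transactions, not 3
D: A2 gives 2 transactions, not 3
E: all counts match (3,3)

Answer: E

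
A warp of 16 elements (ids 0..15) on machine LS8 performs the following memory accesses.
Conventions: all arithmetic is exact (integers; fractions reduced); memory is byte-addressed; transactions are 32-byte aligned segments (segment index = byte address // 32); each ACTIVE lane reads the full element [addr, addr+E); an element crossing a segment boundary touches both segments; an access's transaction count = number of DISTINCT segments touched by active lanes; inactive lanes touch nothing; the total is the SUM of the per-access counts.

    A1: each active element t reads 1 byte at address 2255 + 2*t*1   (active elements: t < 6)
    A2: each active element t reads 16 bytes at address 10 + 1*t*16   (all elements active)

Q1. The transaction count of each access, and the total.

A1: 1 transaction
A2: 9 transactions

Answer: 1,9; total 10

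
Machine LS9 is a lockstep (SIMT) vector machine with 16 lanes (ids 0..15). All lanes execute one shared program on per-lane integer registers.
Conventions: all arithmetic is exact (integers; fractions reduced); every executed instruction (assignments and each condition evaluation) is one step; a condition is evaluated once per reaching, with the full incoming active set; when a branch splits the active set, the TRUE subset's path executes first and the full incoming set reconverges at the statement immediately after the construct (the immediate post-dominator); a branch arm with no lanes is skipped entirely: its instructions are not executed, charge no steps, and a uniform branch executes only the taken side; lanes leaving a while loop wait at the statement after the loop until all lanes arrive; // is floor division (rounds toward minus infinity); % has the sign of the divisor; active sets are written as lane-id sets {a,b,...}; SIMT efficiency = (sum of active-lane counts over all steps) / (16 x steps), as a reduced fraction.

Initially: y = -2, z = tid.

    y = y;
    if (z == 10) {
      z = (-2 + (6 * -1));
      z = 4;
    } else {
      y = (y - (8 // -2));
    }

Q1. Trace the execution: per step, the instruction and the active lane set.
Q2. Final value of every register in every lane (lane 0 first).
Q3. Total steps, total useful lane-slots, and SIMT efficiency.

step 0: y <- y                       {0,1,2,3,4,5,6,7,8,9,10,11,12,13,14,15}
step 1: eval (z == 10)               {0,1,2,3,4,5,6,7,8,9,10,11,12,13,14,15}
step 2: z <- (-2 + (6 * -1))         {10}
step 3: z <- 4                       {10}
step 4: y <- (y - (8 // -2))         {0,1,2,3,4,5,6,7,8,9,11,12,13,14,15}

Answer: 5 steps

y: 2,2,2,2,2,2,2,2,2,2,-2,2,2,2,2,2
z: 0,1,2,3,4,5,6,7,8,9,4,11,12,13,14,15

steps = 5; useful = 49; efficiency = 49/80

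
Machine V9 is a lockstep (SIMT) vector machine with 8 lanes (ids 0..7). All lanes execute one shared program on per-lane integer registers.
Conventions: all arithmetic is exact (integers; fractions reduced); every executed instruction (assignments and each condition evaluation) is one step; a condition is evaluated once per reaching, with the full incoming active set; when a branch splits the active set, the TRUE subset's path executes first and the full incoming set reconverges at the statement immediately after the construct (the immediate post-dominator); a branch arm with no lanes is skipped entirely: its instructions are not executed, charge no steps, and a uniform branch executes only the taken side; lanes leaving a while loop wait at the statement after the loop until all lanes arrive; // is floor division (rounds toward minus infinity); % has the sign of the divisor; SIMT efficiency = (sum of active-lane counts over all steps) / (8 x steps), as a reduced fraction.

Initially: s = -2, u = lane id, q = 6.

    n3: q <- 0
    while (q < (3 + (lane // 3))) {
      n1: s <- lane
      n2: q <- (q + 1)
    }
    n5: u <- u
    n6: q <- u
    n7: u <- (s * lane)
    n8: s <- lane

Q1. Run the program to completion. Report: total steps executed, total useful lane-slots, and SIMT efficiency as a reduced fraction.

Answer: 21 steps, 141 useful, 47/56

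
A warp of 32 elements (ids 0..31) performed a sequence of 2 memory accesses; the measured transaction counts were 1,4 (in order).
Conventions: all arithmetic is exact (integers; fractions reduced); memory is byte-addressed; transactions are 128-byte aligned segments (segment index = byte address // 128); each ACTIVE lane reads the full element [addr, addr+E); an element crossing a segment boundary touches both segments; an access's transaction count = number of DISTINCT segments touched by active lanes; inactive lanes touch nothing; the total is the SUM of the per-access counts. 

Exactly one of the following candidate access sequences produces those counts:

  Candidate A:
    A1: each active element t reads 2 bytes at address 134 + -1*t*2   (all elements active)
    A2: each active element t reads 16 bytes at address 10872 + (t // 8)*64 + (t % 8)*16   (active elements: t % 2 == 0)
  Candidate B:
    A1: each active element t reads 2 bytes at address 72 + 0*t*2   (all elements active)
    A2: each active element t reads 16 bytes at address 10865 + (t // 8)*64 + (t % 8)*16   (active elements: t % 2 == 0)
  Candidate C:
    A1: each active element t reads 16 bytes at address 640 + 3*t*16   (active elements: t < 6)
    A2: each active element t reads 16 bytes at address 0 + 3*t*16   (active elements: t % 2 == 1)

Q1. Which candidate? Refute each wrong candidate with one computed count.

A: A1 gives 2 transactions, not 1
C: A1 gives 2 transactions, not 1
B: all counts match (1,4)

Answer: B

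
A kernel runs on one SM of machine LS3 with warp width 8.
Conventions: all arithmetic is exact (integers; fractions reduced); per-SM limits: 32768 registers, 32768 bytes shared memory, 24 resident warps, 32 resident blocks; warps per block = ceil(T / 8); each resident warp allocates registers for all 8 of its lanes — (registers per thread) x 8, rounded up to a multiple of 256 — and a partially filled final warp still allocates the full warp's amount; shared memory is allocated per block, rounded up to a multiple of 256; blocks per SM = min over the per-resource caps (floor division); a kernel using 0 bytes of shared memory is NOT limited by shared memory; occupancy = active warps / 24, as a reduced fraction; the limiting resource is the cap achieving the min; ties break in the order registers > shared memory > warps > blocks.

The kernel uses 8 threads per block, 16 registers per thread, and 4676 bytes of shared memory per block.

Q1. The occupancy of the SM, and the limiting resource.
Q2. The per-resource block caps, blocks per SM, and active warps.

Answer: occupancy 1/4, limited by shared memory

registers: 128 blocks
shared memory: 6 blocks
warps: 24 blocks
blocks: 32 blocks

Answer: 6 blocks, 6 active warps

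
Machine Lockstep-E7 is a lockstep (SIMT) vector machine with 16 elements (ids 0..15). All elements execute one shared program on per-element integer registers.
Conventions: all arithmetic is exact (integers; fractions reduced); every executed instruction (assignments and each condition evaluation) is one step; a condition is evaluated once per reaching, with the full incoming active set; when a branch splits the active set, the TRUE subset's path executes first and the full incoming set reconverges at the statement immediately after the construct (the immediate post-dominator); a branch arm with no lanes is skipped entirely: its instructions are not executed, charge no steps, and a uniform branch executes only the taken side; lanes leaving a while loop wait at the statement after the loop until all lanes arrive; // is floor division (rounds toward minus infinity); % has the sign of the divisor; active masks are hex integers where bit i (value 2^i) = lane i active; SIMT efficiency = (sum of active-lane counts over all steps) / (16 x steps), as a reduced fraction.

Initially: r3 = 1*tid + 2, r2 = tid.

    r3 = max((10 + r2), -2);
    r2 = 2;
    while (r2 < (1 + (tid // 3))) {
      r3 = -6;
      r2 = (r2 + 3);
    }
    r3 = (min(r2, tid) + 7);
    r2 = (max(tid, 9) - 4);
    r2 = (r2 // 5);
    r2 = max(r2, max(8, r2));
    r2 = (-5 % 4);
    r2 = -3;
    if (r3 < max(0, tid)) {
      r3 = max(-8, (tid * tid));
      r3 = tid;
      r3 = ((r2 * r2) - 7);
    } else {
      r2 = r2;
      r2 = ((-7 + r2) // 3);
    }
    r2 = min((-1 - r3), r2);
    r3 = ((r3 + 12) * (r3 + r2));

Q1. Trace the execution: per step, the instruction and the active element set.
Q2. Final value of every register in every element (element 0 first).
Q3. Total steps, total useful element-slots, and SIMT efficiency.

step 0: r3 <- max((10 + r2), -2)     0xffff
step 1: r2 <- 2                      0xffff
step 2: eval (r2 < (1 + (tid // 3))) 0xffff
step 3: r3 <- -6                     0xffc0
step 4: r2 <- (r2 + 3)               0xffc0
step 5: eval (r2 < (1 + (tid // 3))) 0xffc0
step 6: r3 <- -6                     0x8000
step 7: r2 <- (r2 + 3)               0x8000
step 8: eval (r2 < (1 + (tid // 3))) 0x8000
step 9: r3 <- (min(r2, tid) + 7)     0xffff
step 10: r2 <- (max(tid, 9) - 4)      0xffff
step 11: r2 <- (r2 // 5)              0xffff
step 12: r2 <- max(r2, max(8, r2))    0xffff
step 13: r2 <- (-5 % 4)               0xffff
step 14: r2 <- -3                     0xffff
step 15: eval (r3 < max(0, tid))      0xffff
step 16: r3 <- max(-8, (tid * tid))   0x6000
step 17: r3 <- tid                    0x6000
step 18: r3 <- ((r2 * r2) - 7)        0x6000
step 19: r2 <- r2                     0x9fff
step 20: r2 <- ((-7 + r2) // 3)       0x9fff
step 21: r2 <- min((-1 - r3), r2)     0xffff
step 22: r3 <- ((r3 + 12) * (r3 + r2)) 0xffff

Answer: 23 steps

r3: -19,-20,-21,-21,-21,-21,-24,-24,-24,-24,-24,-24,-24,-14,-14,-27
r2: -8,-9,-10,-10,-10,-10,-13,-13,-13,-13,-13,-13,-13,-3,-3,-16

steps = 23; useful = 259; efficiency = 259/368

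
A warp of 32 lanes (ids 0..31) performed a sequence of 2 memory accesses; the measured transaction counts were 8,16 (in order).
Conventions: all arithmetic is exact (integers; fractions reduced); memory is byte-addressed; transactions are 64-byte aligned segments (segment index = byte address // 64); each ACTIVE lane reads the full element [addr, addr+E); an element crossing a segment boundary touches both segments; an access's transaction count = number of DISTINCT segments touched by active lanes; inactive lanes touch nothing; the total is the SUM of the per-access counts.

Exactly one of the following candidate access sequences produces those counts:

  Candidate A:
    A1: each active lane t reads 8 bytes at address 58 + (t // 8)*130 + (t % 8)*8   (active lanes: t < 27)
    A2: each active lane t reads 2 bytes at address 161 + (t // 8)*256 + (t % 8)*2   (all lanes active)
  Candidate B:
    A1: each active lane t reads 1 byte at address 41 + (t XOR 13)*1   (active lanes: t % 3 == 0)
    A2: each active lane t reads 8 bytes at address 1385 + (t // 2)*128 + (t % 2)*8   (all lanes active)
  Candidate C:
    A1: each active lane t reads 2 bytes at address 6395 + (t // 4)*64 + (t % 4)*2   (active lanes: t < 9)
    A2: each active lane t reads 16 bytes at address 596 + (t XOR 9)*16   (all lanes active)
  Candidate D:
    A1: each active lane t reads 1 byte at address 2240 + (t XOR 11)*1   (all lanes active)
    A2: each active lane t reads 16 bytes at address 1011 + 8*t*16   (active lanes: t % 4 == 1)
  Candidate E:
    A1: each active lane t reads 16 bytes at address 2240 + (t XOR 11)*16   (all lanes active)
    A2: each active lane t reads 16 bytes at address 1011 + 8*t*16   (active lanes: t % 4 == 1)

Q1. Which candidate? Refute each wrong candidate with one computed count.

A: A1 gives 7 transactions, not 8
B: A1 gives 2 transactions, not 8
C: A1 gives 3 transactions, not 8
D: A1 gives 1 transaction, not 8
E: all counts match (8,16)

Answer: E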